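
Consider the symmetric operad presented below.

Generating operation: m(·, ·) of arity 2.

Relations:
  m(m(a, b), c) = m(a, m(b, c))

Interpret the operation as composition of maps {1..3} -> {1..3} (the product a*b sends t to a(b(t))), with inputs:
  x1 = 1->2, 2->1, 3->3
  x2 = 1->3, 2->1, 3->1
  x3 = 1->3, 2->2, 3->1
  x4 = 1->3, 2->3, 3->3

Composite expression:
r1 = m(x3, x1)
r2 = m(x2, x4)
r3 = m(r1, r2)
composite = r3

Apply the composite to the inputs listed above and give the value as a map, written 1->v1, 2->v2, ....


1->2, 2->2, 3->2

m(x3, x1) = 1->2, 2->3, 3->1
m(x2, x4) = 1->1, 2->1, 3->1
m(m(x3, x1), m(x2, x4)) = 1->2, 2->2, 3->2


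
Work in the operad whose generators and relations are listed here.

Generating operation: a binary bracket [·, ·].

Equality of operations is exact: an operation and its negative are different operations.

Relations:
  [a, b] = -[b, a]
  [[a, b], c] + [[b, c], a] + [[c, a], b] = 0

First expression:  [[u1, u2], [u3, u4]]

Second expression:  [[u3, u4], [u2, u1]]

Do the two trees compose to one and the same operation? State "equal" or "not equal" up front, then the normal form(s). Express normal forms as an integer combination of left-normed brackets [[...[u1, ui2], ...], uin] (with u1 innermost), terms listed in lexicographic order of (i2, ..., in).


The first composite normalizes to [[[u1, u2], u3], u4] - [[[u1, u2], u4], u3]
The second composite normalizes to [[[u1, u2], u3], u4] - [[[u1, u2], u4], u3]
Both agree, so they are equal.

equal — both sides give [[[u1, u2], u3], u4] - [[[u1, u2], u4], u3]


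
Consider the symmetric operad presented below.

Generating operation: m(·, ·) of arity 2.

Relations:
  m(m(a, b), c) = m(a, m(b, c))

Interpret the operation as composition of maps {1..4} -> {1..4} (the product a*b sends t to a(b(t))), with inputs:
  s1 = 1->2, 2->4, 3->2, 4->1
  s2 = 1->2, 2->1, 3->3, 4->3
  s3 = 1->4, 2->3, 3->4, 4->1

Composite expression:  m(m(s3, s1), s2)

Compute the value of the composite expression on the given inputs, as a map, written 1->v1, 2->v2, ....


1->1, 2->3, 3->3, 4->3

m(s3, s1) = 1->3, 2->1, 3->3, 4->4
m(m(s3, s1), s2) = 1->1, 2->3, 3->3, 4->3


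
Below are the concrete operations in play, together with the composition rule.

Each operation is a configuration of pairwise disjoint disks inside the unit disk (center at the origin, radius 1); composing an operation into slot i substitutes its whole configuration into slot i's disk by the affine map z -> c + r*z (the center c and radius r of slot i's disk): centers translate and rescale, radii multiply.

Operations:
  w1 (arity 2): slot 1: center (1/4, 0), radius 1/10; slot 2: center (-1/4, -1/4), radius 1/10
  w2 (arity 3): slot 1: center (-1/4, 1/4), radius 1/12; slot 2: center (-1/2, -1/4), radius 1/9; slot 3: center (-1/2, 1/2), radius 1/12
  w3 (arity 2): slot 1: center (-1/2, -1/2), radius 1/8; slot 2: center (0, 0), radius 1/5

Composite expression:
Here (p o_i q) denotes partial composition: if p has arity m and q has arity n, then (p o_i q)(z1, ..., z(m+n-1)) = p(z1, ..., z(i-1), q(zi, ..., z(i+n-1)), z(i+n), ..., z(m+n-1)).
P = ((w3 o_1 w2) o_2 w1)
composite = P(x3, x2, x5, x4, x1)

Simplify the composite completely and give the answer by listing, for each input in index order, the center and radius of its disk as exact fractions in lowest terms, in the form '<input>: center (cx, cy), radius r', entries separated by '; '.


x1: center (0, 0), radius 1/5; x2: center (-161/288, -17/32), radius 1/720; x3: center (-17/32, -15/32), radius 1/96; x4: center (-9/16, -7/16), radius 1/96; x5: center (-163/288, -77/144), radius 1/720

Only the slot chain above each x matters under w3; compose those maps.
input x3: applying the 2 nested substitutions gives center (-17/32, -15/32), radius 1/96
input x2: applying the 3 nested substitutions gives center (-161/288, -17/32), radius 1/720
input x5: applying the 3 nested substitutions gives center (-163/288, -77/144), radius 1/720
input x4: applying the 2 nested substitutions gives center (-9/16, -7/16), radius 1/96
input x1: applying the 1 nested substitution gives center (0, 0), radius 1/5


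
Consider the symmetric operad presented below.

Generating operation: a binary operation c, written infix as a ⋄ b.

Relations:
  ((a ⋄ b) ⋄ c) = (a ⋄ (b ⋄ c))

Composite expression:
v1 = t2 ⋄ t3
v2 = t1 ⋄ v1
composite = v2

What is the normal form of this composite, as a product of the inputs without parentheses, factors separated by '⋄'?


t1 ⋄ t2 ⋄ t3

The c-tree's shape is irrelevant; the t-reading-order decides.
(t2 ⋄ t3) collapses to t2 ⋄ t3
(t1 ⋄ (t2 ⋄ t3)) collapses to t1 ⋄ t2 ⋄ t3


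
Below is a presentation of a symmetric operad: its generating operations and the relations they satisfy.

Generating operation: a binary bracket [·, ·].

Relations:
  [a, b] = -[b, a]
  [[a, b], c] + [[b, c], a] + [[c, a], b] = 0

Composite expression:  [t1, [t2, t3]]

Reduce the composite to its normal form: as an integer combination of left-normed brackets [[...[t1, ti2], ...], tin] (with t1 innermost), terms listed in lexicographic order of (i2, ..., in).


Left-normed coefficients sit on the t1-initial expansion words.
Composite bracket: [t1, [t2, t3]]
Applying ab - ba throughout gives 4 signed words (2^2 = 4).
Keep just the words that open with t1:
  t1t2t3 appears with sign +1, giving the term +[[t1, t2], t3]
  t1t3t2 appears with sign -1, giving the term -[[t1, t3], t2]

[[t1, t2], t3] - [[t1, t3], t2]


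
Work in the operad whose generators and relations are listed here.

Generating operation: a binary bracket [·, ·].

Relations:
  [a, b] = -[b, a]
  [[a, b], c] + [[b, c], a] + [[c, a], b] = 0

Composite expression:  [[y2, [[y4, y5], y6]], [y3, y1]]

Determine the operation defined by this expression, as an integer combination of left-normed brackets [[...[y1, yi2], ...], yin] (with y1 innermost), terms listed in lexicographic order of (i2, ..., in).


[[[[[y1, y3], y2], y4], y5], y6] - [[[[[y1, y3], y2], y5], y4], y6] - [[[[[y1, y3], y2], y6], y4], y5] + [[[[[y1, y3], y2], y6], y5], y4] - [[[[[y1, y3], y4], y5], y6], y2] + [[[[[y1, y3], y5], y4], y6], y2] + [[[[[y1, y3], y6], y4], y5], y2] - [[[[[y1, y3], y6], y5], y4], y2]

Antisymmetry and Jacobi reduce to y1-anchored left-normed brackets.
Composite bracket: [[y2, [[y4, y5], y6]], [y3, y1]]
Expanding via [a, b] = ab - ba: 32 signed words (2^5 = 32).
Words beginning with y1 determine it all:
  sign of y1y3y2y4y5y6 is +1, so it contributes +[[[[[y1, y3], y2], y4], y5], y6]
  sign of y1y3y2y5y4y6 is -1, so it contributes -[[[[[y1, y3], y2], y5], y4], y6]
  sign of y1y3y2y6y4y5 is -1, so it contributes -[[[[[y1, y3], y2], y6], y4], y5]
  sign of y1y3y2y6y5y4 is +1, so it contributes +[[[[[y1, y3], y2], y6], y5], y4]
  sign of y1y3y4y5y6y2 is -1, so it contributes -[[[[[y1, y3], y4], y5], y6], y2]
  sign of y1y3y5y4y6y2 is +1, so it contributes +[[[[[y1, y3], y5], y4], y6], y2]
  sign of y1y3y6y4y5y2 is +1, so it contributes +[[[[[y1, y3], y6], y4], y5], y2]
  sign of y1y3y6y5y4y2 is -1, so it contributes -[[[[[y1, y3], y6], y5], y4], y2]


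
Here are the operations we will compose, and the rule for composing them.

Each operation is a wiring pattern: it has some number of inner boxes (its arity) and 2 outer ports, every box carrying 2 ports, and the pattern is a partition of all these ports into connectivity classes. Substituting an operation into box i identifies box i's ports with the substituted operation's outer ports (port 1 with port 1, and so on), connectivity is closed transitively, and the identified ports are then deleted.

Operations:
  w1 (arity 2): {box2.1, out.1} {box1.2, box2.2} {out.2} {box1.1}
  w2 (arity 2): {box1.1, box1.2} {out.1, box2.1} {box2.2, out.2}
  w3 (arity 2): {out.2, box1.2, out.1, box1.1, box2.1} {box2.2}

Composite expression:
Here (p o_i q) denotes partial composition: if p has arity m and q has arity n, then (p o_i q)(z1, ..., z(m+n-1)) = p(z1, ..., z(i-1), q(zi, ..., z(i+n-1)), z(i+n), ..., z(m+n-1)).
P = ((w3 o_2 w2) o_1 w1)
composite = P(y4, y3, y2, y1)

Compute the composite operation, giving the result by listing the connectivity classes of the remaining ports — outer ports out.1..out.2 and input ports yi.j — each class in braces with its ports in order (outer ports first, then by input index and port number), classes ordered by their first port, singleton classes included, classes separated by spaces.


Connectivity passes through glued w3-boundaries; trace each wire chain.
w1 over (y4, y3) gives {out.1, y3.1} {out.2} {y3.2, y4.2} {y4.1}, out.j being that stage's outer ports
w2 over (y2, y1) gives {out.1, y1.1} {out.2, y1.2} {y2.1, y2.2}, out.j being that stage's outer ports
w3 over (y4, y3, y2, y1) gives {out.1, out.2, y1.1, y3.1} {y1.2} {y2.1, y2.2} {y3.2, y4.2} {y4.1}, out.j being that stage's outer ports

{out.1, out.2, y1.1, y3.1} {y1.2} {y2.1, y2.2} {y3.2, y4.2} {y4.1}


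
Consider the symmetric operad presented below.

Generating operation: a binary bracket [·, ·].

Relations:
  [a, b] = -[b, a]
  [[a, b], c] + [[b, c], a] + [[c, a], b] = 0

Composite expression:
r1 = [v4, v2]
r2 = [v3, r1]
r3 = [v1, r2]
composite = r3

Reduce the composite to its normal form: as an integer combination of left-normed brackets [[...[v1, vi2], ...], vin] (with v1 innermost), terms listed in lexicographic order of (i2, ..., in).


[[[v1, v2], v4], v3] - [[[v1, v3], v2], v4] + [[[v1, v3], v4], v2] - [[[v1, v4], v2], v3]

Expand each bracket as ab - ba; the v1-initial words give the coefficients.
Composite bracket: [v1, [v3, [v4, v2]]]
Each bracket splits as ab - ba, giving 8 signed words (2^3 = 8).
Words beginning with v1 determine it all:
  v1v2v4v3 (sign +1) contributes +[[[v1, v2], v4], v3]
  v1v3v2v4 (sign -1) contributes -[[[v1, v3], v2], v4]
  v1v3v4v2 (sign +1) contributes +[[[v1, v3], v4], v2]
  v1v4v2v3 (sign -1) contributes -[[[v1, v4], v2], v3]


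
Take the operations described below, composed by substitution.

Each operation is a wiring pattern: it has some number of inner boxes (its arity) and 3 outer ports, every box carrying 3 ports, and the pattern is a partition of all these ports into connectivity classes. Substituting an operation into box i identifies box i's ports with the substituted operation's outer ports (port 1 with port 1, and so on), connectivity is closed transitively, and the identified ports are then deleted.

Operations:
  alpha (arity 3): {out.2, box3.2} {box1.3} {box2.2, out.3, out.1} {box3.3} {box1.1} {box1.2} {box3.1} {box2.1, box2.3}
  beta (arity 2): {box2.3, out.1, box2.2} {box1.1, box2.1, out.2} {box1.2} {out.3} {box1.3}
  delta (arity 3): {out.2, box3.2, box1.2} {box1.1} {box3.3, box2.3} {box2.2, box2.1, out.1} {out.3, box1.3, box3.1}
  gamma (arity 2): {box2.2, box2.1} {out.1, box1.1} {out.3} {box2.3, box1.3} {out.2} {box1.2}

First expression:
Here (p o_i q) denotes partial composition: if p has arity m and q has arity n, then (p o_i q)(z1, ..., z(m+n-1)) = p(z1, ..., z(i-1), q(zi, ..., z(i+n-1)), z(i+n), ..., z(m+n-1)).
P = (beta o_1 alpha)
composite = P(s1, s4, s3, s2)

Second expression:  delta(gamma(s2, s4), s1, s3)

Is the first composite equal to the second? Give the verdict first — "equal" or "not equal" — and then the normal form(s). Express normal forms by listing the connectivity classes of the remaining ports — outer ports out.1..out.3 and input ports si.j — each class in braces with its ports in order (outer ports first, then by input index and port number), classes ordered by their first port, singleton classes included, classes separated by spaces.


not equal: they reduce to {out.1, s2.2, s2.3} {out.2, s2.1, s4.2} {out.3} {s1.1} {s1.2} {s1.3} {s3.1} {s3.2} {s3.3} {s4.1, s4.3} and {out.1, s1.1, s1.2} {out.2, s3.2} {out.3, s3.1} {s1.3, s3.3} {s2.1} {s2.2} {s2.3, s4.3} {s4.1, s4.2}

Reducing the first expression gives {out.1, s2.2, s2.3} {out.2, s2.1, s4.2} {out.3} {s1.1} {s1.2} {s1.3} {s3.1} {s3.2} {s3.3} {s4.1, s4.3}
Reducing the second expression gives {out.1, s1.1, s1.2} {out.2, s3.2} {out.3, s3.1} {s1.3, s3.3} {s2.1} {s2.2} {s2.3, s4.3} {s4.1, s4.2}
Distinct normal forms: not equal.


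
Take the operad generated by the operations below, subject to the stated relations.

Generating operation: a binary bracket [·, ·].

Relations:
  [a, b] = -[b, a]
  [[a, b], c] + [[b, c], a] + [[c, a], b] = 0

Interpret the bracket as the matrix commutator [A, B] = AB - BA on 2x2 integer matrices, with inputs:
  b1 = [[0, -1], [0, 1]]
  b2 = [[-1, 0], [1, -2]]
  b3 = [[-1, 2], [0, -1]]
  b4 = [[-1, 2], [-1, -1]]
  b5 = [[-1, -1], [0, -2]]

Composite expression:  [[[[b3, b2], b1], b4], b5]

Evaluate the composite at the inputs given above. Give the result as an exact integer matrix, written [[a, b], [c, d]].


[b3, b2] = [[2, -2], [0, -2]]
[[b3, b2], b1] = [[0, -6], [0, 0]]
[[[b3, b2], b1], b4] = [[6, 0], [0, -6]]
[[[[b3, b2], b1], b4], b5] = [[0, -12], [0, 0]]

[[0, -12], [0, 0]]


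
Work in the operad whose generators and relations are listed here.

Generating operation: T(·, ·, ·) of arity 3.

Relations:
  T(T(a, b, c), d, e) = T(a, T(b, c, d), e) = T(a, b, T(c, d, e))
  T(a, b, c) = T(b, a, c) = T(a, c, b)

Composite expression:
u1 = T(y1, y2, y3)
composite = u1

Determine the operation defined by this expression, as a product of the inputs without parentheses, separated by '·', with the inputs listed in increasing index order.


Reordering under T is free, so list the y-inputs canonically.
T(y1, y2, y3) reduces to y1 · y2 · y3
reordering the factors by index: y1 · y2 · y3

y1 · y2 · y3


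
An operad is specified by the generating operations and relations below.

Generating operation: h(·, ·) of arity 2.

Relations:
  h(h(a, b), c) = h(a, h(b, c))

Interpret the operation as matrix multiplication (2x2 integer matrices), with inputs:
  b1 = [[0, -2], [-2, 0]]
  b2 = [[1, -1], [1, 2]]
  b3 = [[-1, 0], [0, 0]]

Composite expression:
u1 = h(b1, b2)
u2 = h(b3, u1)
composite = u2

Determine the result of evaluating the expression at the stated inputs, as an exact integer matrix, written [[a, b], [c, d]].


h(b1, b2) = [[-2, -4], [-2, 2]]
h(b3, h(b1, b2)) = [[2, 4], [0, 0]]

[[2, 4], [0, 0]]


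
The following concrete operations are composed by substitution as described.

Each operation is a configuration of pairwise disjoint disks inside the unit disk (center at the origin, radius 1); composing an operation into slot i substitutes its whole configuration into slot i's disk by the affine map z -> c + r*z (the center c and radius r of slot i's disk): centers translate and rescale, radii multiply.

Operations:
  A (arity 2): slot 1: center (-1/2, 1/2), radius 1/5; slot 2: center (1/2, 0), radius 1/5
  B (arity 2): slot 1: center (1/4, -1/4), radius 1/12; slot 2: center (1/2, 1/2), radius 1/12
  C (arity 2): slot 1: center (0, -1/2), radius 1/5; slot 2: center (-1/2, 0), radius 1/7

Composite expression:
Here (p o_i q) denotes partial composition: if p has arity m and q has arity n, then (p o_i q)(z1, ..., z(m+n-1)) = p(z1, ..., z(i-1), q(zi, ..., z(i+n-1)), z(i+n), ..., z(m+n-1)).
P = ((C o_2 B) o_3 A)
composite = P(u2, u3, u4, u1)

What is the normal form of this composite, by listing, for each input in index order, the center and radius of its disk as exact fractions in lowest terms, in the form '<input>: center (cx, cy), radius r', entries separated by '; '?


u1: center (-71/168, 1/14), radius 1/420; u2: center (0, -1/2), radius 1/5; u3: center (-13/28, -1/28), radius 1/84; u4: center (-73/168, 13/168), radius 1/420

Nesting under C composes maps z -> c + r*z down each u-path.
for u2, the 1-step affine chain lands on center (0, -1/2), radius 1/5
for u3, the 2-step affine chain lands on center (-13/28, -1/28), radius 1/84
for u4, the 3-step affine chain lands on center (-73/168, 13/168), radius 1/420
for u1, the 3-step affine chain lands on center (-71/168, 1/14), radius 1/420


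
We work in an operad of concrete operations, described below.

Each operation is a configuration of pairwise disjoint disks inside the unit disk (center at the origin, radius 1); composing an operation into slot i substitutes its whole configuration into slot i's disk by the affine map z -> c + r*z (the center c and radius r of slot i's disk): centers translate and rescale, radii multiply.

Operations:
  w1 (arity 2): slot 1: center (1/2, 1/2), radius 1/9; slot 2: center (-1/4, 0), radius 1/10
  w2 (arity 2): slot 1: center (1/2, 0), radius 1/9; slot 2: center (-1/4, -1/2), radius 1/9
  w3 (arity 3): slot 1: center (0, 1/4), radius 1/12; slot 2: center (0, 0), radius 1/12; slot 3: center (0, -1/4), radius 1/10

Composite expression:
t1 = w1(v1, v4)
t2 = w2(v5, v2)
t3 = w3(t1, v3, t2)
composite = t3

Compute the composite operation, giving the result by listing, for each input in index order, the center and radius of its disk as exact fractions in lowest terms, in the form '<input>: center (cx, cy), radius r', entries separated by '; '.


v1: center (1/24, 7/24), radius 1/108; v2: center (-1/40, -3/10), radius 1/90; v3: center (0, 0), radius 1/12; v4: center (-1/48, 1/4), radius 1/120; v5: center (1/20, -1/4), radius 1/90

Nesting under w3 composes maps z -> c + r*z down each v-path.
v1: after 2 affine steps, its disk has center (1/24, 7/24), radius 1/108
v4: after 2 affine steps, its disk has center (-1/48, 1/4), radius 1/120
v3: after 1 affine step, its disk has center (0, 0), radius 1/12
v5: after 2 affine steps, its disk has center (1/20, -1/4), radius 1/90
v2: after 2 affine steps, its disk has center (-1/40, -3/10), radius 1/90


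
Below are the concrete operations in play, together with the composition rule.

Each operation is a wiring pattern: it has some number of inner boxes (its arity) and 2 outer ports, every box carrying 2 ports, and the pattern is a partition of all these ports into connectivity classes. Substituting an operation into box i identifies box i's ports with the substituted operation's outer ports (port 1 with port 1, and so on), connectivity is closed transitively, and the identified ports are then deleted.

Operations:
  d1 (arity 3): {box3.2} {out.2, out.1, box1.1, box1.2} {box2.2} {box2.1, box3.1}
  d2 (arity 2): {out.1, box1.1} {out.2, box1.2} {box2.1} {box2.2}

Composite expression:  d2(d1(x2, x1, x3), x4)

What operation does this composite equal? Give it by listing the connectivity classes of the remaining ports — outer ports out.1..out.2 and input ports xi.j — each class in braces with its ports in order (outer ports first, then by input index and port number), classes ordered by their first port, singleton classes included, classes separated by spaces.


{out.1, out.2, x2.1, x2.2} {x1.1, x3.1} {x1.2} {x3.2} {x4.1} {x4.2}

Two ports join when wires chain via d2-identified ports.
after d1, the pattern on (x2, x1, x3) reads {out.1, out.2, x2.1, x2.2} {x1.1, x3.1} {x1.2} {x3.2} (out.j = its outer ports)
after d2, the pattern on (x2, x1, x3, x4) reads {out.1, out.2, x2.1, x2.2} {x1.1, x3.1} {x1.2} {x3.2} {x4.1} {x4.2} (out.j = its outer ports)


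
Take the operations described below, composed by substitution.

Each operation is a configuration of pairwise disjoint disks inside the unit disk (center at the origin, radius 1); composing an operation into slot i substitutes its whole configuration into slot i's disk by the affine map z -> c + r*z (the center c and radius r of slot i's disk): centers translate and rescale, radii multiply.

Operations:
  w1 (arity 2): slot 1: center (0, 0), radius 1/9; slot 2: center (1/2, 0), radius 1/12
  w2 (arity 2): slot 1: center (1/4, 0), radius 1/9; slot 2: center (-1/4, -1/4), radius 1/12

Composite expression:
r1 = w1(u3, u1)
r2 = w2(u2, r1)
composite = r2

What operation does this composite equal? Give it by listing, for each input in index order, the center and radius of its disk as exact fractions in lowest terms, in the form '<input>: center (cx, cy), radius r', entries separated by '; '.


u1: center (-5/24, -1/4), radius 1/144; u2: center (1/4, 0), radius 1/9; u3: center (-1/4, -1/4), radius 1/108


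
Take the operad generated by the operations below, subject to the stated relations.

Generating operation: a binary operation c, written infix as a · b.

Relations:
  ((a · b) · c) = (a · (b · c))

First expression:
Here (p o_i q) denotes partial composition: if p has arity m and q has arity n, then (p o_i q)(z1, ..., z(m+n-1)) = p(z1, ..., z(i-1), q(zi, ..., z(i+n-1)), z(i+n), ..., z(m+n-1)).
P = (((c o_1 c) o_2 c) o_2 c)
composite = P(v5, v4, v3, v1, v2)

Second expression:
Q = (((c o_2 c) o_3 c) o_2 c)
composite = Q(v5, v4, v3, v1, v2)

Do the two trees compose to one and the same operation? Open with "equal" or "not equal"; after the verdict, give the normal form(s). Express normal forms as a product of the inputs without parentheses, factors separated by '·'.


In normal form, the first expression is v5 · v4 · v3 · v1 · v2
In normal form, the second expression is v5 · v4 · v3 · v1 · v2
The normal forms match — equal.

equal; the common form is v5 · v4 · v3 · v1 · v2


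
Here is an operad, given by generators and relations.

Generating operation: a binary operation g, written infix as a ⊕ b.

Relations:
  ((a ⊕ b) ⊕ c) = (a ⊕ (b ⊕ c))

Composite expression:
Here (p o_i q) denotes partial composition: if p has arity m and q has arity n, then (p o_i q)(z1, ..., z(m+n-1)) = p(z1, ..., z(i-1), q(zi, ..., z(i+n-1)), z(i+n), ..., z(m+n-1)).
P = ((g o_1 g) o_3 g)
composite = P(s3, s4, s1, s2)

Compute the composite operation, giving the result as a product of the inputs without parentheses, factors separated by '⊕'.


s3 ⊕ s4 ⊕ s1 ⊕ s2

Associativity of g dissolves the nesting; only the s-input order survives.
(s3 ⊕ s4) reduces to s3 ⊕ s4
(s1 ⊕ s2) reduces to s1 ⊕ s2
((s3 ⊕ s4) ⊕ (s1 ⊕ s2)) reduces to s3 ⊕ s4 ⊕ s1 ⊕ s2


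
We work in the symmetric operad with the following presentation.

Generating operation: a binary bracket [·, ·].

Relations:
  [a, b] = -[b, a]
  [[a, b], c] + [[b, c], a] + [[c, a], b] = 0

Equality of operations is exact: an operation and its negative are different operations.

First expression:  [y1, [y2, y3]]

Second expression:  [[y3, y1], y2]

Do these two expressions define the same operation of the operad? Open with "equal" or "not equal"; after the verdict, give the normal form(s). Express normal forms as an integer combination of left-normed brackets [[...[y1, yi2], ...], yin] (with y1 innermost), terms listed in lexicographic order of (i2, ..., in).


not equal; first: [[y1, y2], y3] - [[y1, y3], y2]; second: -[[y1, y3], y2]

Normal form of the first expression: [[y1, y2], y3] - [[y1, y3], y2]
Normal form of the second expression: -[[y1, y3], y2]
They disagree, so not equal.


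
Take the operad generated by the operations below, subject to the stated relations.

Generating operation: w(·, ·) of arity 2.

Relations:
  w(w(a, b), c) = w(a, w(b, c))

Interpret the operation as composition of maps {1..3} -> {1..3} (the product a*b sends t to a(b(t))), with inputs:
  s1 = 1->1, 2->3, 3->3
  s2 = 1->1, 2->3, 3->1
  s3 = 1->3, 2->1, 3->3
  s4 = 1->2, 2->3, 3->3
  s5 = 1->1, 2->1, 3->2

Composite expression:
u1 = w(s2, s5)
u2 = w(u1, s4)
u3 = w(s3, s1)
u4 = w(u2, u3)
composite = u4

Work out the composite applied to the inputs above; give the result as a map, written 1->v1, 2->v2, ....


1->3, 2->3, 3->3

w(s2, s5) = 1->1, 2->1, 3->3
w(w(s2, s5), s4) = 1->1, 2->3, 3->3
w(s3, s1) = 1->3, 2->3, 3->3
w(w(w(s2, s5), s4), w(s3, s1)) = 1->3, 2->3, 3->3


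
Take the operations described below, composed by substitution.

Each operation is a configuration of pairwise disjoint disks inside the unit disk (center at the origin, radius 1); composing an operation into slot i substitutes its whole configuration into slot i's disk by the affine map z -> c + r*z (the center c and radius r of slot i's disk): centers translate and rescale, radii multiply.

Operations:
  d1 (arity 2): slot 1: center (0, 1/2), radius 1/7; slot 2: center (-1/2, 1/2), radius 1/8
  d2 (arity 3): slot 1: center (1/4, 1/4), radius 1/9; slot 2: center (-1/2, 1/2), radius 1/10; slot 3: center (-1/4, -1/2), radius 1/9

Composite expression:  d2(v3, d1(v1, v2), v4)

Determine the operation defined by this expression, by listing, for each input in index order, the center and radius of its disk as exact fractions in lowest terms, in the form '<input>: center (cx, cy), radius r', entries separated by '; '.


v1: center (-1/2, 11/20), radius 1/70; v2: center (-11/20, 11/20), radius 1/80; v3: center (1/4, 1/4), radius 1/9; v4: center (-1/4, -1/2), radius 1/9

Affine substitution under d2: radii multiply and v-centers shift.
tracing v3 down its 1-map path: center (1/4, 1/4), radius 1/9
tracing v1 down its 2-map path: center (-1/2, 11/20), radius 1/70
tracing v2 down its 2-map path: center (-11/20, 11/20), radius 1/80
tracing v4 down its 1-map path: center (-1/4, -1/2), radius 1/9


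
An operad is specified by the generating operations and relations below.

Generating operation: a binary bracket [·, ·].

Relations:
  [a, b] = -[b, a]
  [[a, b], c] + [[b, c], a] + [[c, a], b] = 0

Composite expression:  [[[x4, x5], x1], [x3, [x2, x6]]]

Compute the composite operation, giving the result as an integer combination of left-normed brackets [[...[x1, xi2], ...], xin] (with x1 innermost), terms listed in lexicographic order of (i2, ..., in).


[[[[[x1, x4], x5], x2], x6], x3] - [[[[[x1, x4], x5], x3], x2], x6] + [[[[[x1, x4], x5], x3], x6], x2] - [[[[[x1, x4], x5], x6], x2], x3] - [[[[[x1, x5], x4], x2], x6], x3] + [[[[[x1, x5], x4], x3], x2], x6] - [[[[[x1, x5], x4], x3], x6], x2] + [[[[[x1, x5], x4], x6], x2], x3]

Antisymmetry and Jacobi reduce to x1-anchored left-normed brackets.
Composite bracket: [[[x4, x5], x1], [x3, [x2, x6]]]
Expanding via [a, b] = ab - ba: 32 signed words (2^5 = 32).
The x1-initial words carry the normal form:
  x1x4x5x2x6x3 (sign +1) contributes +[[[[[x1, x4], x5], x2], x6], x3]
  x1x4x5x3x2x6 (sign -1) contributes -[[[[[x1, x4], x5], x3], x2], x6]
  x1x4x5x3x6x2 (sign +1) contributes +[[[[[x1, x4], x5], x3], x6], x2]
  x1x4x5x6x2x3 (sign -1) contributes -[[[[[x1, x4], x5], x6], x2], x3]
  x1x5x4x2x6x3 (sign -1) contributes -[[[[[x1, x5], x4], x2], x6], x3]
  x1x5x4x3x2x6 (sign +1) contributes +[[[[[x1, x5], x4], x3], x2], x6]
  x1x5x4x3x6x2 (sign -1) contributes -[[[[[x1, x5], x4], x3], x6], x2]
  x1x5x4x6x2x3 (sign +1) contributes +[[[[[x1, x5], x4], x6], x2], x3]


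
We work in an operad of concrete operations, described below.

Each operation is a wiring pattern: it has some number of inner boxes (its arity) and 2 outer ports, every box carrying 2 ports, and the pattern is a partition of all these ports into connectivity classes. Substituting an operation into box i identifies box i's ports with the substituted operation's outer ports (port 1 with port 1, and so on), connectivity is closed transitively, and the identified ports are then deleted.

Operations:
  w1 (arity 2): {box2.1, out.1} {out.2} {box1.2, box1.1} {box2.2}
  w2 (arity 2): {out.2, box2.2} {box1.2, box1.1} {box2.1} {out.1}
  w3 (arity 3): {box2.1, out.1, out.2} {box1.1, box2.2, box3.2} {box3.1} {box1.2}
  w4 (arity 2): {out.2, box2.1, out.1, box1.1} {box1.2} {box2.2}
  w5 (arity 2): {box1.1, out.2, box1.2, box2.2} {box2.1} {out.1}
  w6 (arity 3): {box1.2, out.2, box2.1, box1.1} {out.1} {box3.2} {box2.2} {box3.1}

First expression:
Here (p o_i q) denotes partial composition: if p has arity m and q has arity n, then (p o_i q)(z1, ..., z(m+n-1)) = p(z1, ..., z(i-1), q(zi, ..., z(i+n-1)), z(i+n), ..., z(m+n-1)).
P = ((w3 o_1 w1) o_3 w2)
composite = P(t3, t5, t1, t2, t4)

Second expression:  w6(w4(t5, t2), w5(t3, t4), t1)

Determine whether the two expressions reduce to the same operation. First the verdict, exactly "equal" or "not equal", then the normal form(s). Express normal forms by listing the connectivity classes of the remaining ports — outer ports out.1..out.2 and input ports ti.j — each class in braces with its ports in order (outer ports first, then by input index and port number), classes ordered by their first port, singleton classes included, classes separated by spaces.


Reducing the first expression gives {out.1, out.2} {t1.1, t1.2} {t2.1} {t2.2, t4.2, t5.1} {t3.1, t3.2} {t4.1} {t5.2}
Reducing the second expression gives {out.1} {out.2, t2.1, t5.1} {t1.1} {t1.2} {t2.2} {t3.1, t3.2, t4.2} {t4.1} {t5.2}
The forms do not match — not equal.

not equal; first: {out.1, out.2} {t1.1, t1.2} {t2.1} {t2.2, t4.2, t5.1} {t3.1, t3.2} {t4.1} {t5.2}; second: {out.1} {out.2, t2.1, t5.1} {t1.1} {t1.2} {t2.2} {t3.1, t3.2, t4.2} {t4.1} {t5.2}


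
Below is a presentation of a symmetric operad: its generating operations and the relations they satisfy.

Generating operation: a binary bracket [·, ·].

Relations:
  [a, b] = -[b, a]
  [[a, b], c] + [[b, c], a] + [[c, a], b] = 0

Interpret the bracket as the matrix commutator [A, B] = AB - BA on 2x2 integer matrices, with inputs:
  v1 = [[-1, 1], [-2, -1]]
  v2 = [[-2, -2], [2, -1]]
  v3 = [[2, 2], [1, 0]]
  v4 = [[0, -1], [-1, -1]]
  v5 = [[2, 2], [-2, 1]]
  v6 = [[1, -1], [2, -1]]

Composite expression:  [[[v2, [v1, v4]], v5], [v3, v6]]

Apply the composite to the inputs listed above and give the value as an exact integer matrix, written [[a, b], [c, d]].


[[-10, -950], [300, 10]]

[v1, v4] = [[-3, -1], [-2, 3]]
[v2, [v1, v4]] = [[6, -11], [-14, -6]]
[[v2, [v1, v4]], v5] = [[50, 35], [10, -50]]
[v3, v6] = [[5, -6], [-2, -5]]
[[[v2, [v1, v4]], v5], [v3, v6]] = [[-10, -950], [300, 10]]


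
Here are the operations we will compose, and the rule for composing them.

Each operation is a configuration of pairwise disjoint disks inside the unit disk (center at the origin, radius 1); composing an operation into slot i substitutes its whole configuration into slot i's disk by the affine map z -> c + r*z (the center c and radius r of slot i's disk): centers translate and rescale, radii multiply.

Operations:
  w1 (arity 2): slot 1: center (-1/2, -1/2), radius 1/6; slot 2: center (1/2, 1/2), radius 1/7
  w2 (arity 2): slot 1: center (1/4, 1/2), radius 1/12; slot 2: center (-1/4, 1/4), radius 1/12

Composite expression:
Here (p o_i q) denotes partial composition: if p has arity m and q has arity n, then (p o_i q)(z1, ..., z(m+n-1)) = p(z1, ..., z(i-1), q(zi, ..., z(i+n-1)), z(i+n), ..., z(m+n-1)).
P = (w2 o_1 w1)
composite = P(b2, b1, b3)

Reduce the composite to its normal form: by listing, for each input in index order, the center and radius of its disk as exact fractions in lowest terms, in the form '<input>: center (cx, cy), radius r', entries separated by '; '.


Follow each b-input down from w2: c' goes to c + r*c', radius to r*r'.
b2 passes through 2 substitutions, ending at center (5/24, 11/24), radius 1/72
b1 passes through 2 substitutions, ending at center (7/24, 13/24), radius 1/84
b3 passes through 1 substitution, ending at center (-1/4, 1/4), radius 1/12

b1: center (7/24, 13/24), radius 1/84; b2: center (5/24, 11/24), radius 1/72; b3: center (-1/4, 1/4), radius 1/12


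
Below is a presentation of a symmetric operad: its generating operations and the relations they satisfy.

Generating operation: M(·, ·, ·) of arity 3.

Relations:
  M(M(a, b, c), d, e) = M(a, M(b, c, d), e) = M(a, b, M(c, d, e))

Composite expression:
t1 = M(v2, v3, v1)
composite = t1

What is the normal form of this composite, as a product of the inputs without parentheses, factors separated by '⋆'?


v2 ⋆ v3 ⋆ v1


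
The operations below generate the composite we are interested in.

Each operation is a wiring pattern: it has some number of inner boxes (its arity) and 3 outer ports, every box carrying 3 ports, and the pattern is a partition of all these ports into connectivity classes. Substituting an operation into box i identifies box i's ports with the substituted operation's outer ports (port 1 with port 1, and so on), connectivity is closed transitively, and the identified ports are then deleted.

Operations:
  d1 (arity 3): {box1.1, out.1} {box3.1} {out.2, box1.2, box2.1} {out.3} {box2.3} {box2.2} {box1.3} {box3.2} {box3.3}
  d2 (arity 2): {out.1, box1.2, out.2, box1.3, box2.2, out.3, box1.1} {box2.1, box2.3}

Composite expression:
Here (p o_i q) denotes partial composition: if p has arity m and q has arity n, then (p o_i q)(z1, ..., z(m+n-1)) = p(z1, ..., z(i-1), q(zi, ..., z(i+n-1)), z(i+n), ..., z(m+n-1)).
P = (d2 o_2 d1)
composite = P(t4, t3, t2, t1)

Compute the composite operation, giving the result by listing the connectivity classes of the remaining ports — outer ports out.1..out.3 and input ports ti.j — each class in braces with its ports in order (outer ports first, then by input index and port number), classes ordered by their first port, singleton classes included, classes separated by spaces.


After gluing at d2, chains via deleted ports link the t-ports.
after d1, the pattern on (t3, t2, t1) reads {out.1, t3.1} {out.2, t2.1, t3.2} {out.3} {t1.1} {t1.2} {t1.3} {t2.2} {t2.3} {t3.3} (out.j = its outer ports)
after d2, the pattern on (t4, t3, t2, t1) reads {out.1, out.2, out.3, t2.1, t3.2, t4.1, t4.2, t4.3} {t1.1} {t1.2} {t1.3} {t2.2} {t2.3} {t3.1} {t3.3} (out.j = its outer ports)

{out.1, out.2, out.3, t2.1, t3.2, t4.1, t4.2, t4.3} {t1.1} {t1.2} {t1.3} {t2.2} {t2.3} {t3.1} {t3.3}


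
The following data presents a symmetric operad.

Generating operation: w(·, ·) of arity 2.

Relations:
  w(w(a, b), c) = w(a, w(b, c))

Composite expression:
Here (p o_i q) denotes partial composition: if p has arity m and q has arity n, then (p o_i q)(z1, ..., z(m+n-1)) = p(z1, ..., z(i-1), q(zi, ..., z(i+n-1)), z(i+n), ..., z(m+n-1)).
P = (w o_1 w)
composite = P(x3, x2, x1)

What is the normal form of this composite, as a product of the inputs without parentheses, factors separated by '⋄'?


Key point: w is associative — brackets drop, the x-order remains.
w(x3, x2) spells out as x3 ⋄ x2
w(w(x3, x2), x1) spells out as x3 ⋄ x2 ⋄ x1

x3 ⋄ x2 ⋄ x1


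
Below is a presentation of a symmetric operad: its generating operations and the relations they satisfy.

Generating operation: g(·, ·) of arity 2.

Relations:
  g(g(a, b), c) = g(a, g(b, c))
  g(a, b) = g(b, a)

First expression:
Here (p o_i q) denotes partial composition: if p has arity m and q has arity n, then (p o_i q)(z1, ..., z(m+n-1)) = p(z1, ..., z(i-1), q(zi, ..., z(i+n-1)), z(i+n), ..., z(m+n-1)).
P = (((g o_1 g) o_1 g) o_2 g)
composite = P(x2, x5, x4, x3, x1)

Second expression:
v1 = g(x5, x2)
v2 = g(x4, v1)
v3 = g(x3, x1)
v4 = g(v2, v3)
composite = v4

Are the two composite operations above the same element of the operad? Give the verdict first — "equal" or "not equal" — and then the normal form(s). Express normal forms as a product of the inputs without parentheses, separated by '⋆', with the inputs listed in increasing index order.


The first expression reduces to x1 ⋆ x2 ⋆ x3 ⋆ x4 ⋆ x5
The second expression reduces to x1 ⋆ x2 ⋆ x3 ⋆ x4 ⋆ x5
Same normal form: equal.

equal; the common form is x1 ⋆ x2 ⋆ x3 ⋆ x4 ⋆ x5


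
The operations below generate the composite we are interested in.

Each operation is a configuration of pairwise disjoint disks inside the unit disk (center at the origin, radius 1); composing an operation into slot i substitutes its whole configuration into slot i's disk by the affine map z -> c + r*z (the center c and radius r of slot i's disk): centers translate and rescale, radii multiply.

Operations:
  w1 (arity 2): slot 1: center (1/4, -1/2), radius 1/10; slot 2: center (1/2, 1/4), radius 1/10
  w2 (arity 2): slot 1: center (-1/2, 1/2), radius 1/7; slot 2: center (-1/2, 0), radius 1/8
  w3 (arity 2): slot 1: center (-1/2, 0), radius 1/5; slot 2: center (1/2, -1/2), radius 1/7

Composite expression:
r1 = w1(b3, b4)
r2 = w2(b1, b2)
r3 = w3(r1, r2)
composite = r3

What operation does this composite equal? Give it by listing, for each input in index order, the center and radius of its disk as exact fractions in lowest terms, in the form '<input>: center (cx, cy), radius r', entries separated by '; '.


b1: center (3/7, -3/7), radius 1/49; b2: center (3/7, -1/2), radius 1/56; b3: center (-9/20, -1/10), radius 1/50; b4: center (-2/5, 1/20), radius 1/50

Only the slot chain above each b matters under w3; compose those maps.
b3: after 2 affine steps, its disk has center (-9/20, -1/10), radius 1/50
b4: after 2 affine steps, its disk has center (-2/5, 1/20), radius 1/50
b1: after 2 affine steps, its disk has center (3/7, -3/7), radius 1/49
b2: after 2 affine steps, its disk has center (3/7, -1/2), radius 1/56


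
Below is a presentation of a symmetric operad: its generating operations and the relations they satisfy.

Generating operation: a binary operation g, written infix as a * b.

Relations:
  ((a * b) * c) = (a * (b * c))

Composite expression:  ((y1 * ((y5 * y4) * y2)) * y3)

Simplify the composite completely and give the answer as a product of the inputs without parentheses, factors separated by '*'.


y1 * y5 * y4 * y2 * y3

Associativity of g dissolves the nesting; only the y-input order survives.
(y5 * y4) linearizes to y5 * y4
((y5 * y4) * y2) linearizes to y5 * y4 * y2
(y1 * ((y5 * y4) * y2)) linearizes to y1 * y5 * y4 * y2
((y1 * ((y5 * y4) * y2)) * y3) linearizes to y1 * y5 * y4 * y2 * y3


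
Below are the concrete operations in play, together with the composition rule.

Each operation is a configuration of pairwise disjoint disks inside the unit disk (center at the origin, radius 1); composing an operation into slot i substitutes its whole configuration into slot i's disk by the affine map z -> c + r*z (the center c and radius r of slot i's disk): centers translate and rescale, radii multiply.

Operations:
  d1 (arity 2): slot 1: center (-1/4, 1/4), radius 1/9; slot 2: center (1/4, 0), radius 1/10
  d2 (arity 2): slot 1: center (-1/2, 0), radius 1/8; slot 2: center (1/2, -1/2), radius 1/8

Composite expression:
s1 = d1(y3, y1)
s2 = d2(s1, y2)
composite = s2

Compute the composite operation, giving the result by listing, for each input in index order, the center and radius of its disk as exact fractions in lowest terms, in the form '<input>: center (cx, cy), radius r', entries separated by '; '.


Affine substitution under d2: radii multiply and y-centers shift.
input y3: composing its 2 substitution steps yields center (-17/32, 1/32), radius 1/72
input y1: composing its 2 substitution steps yields center (-15/32, 0), radius 1/80
input y2: composing its 1 substitution step yields center (1/2, -1/2), radius 1/8

y1: center (-15/32, 0), radius 1/80; y2: center (1/2, -1/2), radius 1/8; y3: center (-17/32, 1/32), radius 1/72


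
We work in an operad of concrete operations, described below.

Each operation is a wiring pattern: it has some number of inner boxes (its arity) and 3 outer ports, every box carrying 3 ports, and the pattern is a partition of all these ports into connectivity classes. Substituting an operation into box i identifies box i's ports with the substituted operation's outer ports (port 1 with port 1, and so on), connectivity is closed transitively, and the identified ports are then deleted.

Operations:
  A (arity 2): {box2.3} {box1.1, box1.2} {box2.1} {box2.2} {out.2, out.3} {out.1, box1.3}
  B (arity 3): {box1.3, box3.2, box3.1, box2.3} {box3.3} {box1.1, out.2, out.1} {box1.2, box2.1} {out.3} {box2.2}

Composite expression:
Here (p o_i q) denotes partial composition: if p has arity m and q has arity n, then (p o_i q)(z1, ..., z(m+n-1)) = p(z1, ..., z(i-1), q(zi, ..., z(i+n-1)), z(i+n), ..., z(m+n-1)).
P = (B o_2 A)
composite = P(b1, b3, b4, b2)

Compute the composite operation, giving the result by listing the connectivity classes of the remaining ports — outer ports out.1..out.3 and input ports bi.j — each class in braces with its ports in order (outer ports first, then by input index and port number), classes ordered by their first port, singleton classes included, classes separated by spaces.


Reachability decides: close wires over B-identified ports.
A over (b3, b4) gives {out.1, b3.3} {out.2, out.3} {b3.1, b3.2} {b4.1} {b4.2} {b4.3}, out.j being that stage's outer ports
B over (b1, b3, b4, b2) gives {out.1, out.2, b1.1} {out.3} {b1.2, b3.3} {b1.3, b2.1, b2.2} {b2.3} {b3.1, b3.2} {b4.1} {b4.2} {b4.3}, out.j being that stage's outer ports

{out.1, out.2, b1.1} {out.3} {b1.2, b3.3} {b1.3, b2.1, b2.2} {b2.3} {b3.1, b3.2} {b4.1} {b4.2} {b4.3}
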